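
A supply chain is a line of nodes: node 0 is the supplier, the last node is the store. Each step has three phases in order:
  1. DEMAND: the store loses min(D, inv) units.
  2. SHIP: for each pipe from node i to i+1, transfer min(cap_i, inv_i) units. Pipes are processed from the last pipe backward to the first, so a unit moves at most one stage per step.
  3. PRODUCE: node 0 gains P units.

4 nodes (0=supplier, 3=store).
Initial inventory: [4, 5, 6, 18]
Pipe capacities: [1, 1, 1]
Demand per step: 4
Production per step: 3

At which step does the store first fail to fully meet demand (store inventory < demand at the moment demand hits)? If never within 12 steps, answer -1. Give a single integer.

Step 1: demand=4,sold=4 ship[2->3]=1 ship[1->2]=1 ship[0->1]=1 prod=3 -> [6 5 6 15]
Step 2: demand=4,sold=4 ship[2->3]=1 ship[1->2]=1 ship[0->1]=1 prod=3 -> [8 5 6 12]
Step 3: demand=4,sold=4 ship[2->3]=1 ship[1->2]=1 ship[0->1]=1 prod=3 -> [10 5 6 9]
Step 4: demand=4,sold=4 ship[2->3]=1 ship[1->2]=1 ship[0->1]=1 prod=3 -> [12 5 6 6]
Step 5: demand=4,sold=4 ship[2->3]=1 ship[1->2]=1 ship[0->1]=1 prod=3 -> [14 5 6 3]
Step 6: demand=4,sold=3 ship[2->3]=1 ship[1->2]=1 ship[0->1]=1 prod=3 -> [16 5 6 1]
Step 7: demand=4,sold=1 ship[2->3]=1 ship[1->2]=1 ship[0->1]=1 prod=3 -> [18 5 6 1]
Step 8: demand=4,sold=1 ship[2->3]=1 ship[1->2]=1 ship[0->1]=1 prod=3 -> [20 5 6 1]
Step 9: demand=4,sold=1 ship[2->3]=1 ship[1->2]=1 ship[0->1]=1 prod=3 -> [22 5 6 1]
Step 10: demand=4,sold=1 ship[2->3]=1 ship[1->2]=1 ship[0->1]=1 prod=3 -> [24 5 6 1]
Step 11: demand=4,sold=1 ship[2->3]=1 ship[1->2]=1 ship[0->1]=1 prod=3 -> [26 5 6 1]
Step 12: demand=4,sold=1 ship[2->3]=1 ship[1->2]=1 ship[0->1]=1 prod=3 -> [28 5 6 1]
First stockout at step 6

6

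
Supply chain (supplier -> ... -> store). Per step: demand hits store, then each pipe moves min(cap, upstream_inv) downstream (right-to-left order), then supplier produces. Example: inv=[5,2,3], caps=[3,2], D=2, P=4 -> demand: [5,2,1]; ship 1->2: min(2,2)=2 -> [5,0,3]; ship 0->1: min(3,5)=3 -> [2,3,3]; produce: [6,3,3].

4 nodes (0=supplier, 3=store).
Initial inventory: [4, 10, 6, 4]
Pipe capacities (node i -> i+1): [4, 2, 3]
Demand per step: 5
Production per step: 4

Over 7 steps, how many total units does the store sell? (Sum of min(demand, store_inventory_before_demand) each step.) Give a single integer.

Step 1: sold=4 (running total=4) -> [4 12 5 3]
Step 2: sold=3 (running total=7) -> [4 14 4 3]
Step 3: sold=3 (running total=10) -> [4 16 3 3]
Step 4: sold=3 (running total=13) -> [4 18 2 3]
Step 5: sold=3 (running total=16) -> [4 20 2 2]
Step 6: sold=2 (running total=18) -> [4 22 2 2]
Step 7: sold=2 (running total=20) -> [4 24 2 2]

Answer: 20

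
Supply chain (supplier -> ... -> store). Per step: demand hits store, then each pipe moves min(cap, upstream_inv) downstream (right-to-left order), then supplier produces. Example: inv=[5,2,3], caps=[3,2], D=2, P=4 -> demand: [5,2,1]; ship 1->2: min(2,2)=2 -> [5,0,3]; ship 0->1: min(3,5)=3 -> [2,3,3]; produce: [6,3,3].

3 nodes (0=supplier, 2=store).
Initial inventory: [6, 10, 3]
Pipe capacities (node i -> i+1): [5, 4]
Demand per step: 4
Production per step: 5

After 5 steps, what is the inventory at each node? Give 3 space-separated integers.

Step 1: demand=4,sold=3 ship[1->2]=4 ship[0->1]=5 prod=5 -> inv=[6 11 4]
Step 2: demand=4,sold=4 ship[1->2]=4 ship[0->1]=5 prod=5 -> inv=[6 12 4]
Step 3: demand=4,sold=4 ship[1->2]=4 ship[0->1]=5 prod=5 -> inv=[6 13 4]
Step 4: demand=4,sold=4 ship[1->2]=4 ship[0->1]=5 prod=5 -> inv=[6 14 4]
Step 5: demand=4,sold=4 ship[1->2]=4 ship[0->1]=5 prod=5 -> inv=[6 15 4]

6 15 4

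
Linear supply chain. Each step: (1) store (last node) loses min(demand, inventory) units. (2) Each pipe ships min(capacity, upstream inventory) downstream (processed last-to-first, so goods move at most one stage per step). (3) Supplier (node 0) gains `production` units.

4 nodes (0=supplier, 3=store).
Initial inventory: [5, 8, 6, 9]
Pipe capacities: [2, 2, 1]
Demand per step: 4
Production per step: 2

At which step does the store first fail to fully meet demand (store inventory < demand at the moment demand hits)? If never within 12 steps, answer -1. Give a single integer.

Step 1: demand=4,sold=4 ship[2->3]=1 ship[1->2]=2 ship[0->1]=2 prod=2 -> [5 8 7 6]
Step 2: demand=4,sold=4 ship[2->3]=1 ship[1->2]=2 ship[0->1]=2 prod=2 -> [5 8 8 3]
Step 3: demand=4,sold=3 ship[2->3]=1 ship[1->2]=2 ship[0->1]=2 prod=2 -> [5 8 9 1]
Step 4: demand=4,sold=1 ship[2->3]=1 ship[1->2]=2 ship[0->1]=2 prod=2 -> [5 8 10 1]
Step 5: demand=4,sold=1 ship[2->3]=1 ship[1->2]=2 ship[0->1]=2 prod=2 -> [5 8 11 1]
Step 6: demand=4,sold=1 ship[2->3]=1 ship[1->2]=2 ship[0->1]=2 prod=2 -> [5 8 12 1]
Step 7: demand=4,sold=1 ship[2->3]=1 ship[1->2]=2 ship[0->1]=2 prod=2 -> [5 8 13 1]
Step 8: demand=4,sold=1 ship[2->3]=1 ship[1->2]=2 ship[0->1]=2 prod=2 -> [5 8 14 1]
Step 9: demand=4,sold=1 ship[2->3]=1 ship[1->2]=2 ship[0->1]=2 prod=2 -> [5 8 15 1]
Step 10: demand=4,sold=1 ship[2->3]=1 ship[1->2]=2 ship[0->1]=2 prod=2 -> [5 8 16 1]
Step 11: demand=4,sold=1 ship[2->3]=1 ship[1->2]=2 ship[0->1]=2 prod=2 -> [5 8 17 1]
Step 12: demand=4,sold=1 ship[2->3]=1 ship[1->2]=2 ship[0->1]=2 prod=2 -> [5 8 18 1]
First stockout at step 3

3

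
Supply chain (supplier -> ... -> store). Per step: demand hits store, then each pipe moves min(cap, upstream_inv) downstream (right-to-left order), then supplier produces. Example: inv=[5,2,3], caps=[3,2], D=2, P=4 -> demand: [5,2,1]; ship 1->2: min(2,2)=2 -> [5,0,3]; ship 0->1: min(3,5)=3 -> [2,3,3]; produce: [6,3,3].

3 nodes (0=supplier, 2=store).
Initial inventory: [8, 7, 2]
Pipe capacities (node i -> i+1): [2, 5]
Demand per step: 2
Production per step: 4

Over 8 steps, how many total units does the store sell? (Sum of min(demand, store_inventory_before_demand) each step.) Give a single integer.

Answer: 16

Derivation:
Step 1: sold=2 (running total=2) -> [10 4 5]
Step 2: sold=2 (running total=4) -> [12 2 7]
Step 3: sold=2 (running total=6) -> [14 2 7]
Step 4: sold=2 (running total=8) -> [16 2 7]
Step 5: sold=2 (running total=10) -> [18 2 7]
Step 6: sold=2 (running total=12) -> [20 2 7]
Step 7: sold=2 (running total=14) -> [22 2 7]
Step 8: sold=2 (running total=16) -> [24 2 7]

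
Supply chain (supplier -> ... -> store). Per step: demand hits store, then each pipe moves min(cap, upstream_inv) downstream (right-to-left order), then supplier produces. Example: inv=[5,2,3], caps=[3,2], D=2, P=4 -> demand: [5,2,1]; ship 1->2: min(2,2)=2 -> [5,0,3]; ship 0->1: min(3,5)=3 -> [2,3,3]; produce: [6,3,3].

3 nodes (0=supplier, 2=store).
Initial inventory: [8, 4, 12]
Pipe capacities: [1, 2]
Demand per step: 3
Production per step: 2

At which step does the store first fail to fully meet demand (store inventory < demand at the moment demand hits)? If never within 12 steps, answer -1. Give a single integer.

Step 1: demand=3,sold=3 ship[1->2]=2 ship[0->1]=1 prod=2 -> [9 3 11]
Step 2: demand=3,sold=3 ship[1->2]=2 ship[0->1]=1 prod=2 -> [10 2 10]
Step 3: demand=3,sold=3 ship[1->2]=2 ship[0->1]=1 prod=2 -> [11 1 9]
Step 4: demand=3,sold=3 ship[1->2]=1 ship[0->1]=1 prod=2 -> [12 1 7]
Step 5: demand=3,sold=3 ship[1->2]=1 ship[0->1]=1 prod=2 -> [13 1 5]
Step 6: demand=3,sold=3 ship[1->2]=1 ship[0->1]=1 prod=2 -> [14 1 3]
Step 7: demand=3,sold=3 ship[1->2]=1 ship[0->1]=1 prod=2 -> [15 1 1]
Step 8: demand=3,sold=1 ship[1->2]=1 ship[0->1]=1 prod=2 -> [16 1 1]
Step 9: demand=3,sold=1 ship[1->2]=1 ship[0->1]=1 prod=2 -> [17 1 1]
Step 10: demand=3,sold=1 ship[1->2]=1 ship[0->1]=1 prod=2 -> [18 1 1]
Step 11: demand=3,sold=1 ship[1->2]=1 ship[0->1]=1 prod=2 -> [19 1 1]
Step 12: demand=3,sold=1 ship[1->2]=1 ship[0->1]=1 prod=2 -> [20 1 1]
First stockout at step 8

8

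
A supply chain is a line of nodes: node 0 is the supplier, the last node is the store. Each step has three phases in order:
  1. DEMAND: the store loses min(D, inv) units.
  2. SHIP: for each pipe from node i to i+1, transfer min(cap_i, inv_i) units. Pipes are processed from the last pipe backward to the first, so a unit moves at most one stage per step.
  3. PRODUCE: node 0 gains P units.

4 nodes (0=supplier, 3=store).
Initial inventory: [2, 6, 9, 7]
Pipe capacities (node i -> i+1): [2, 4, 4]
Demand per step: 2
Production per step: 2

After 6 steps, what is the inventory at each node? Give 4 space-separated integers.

Step 1: demand=2,sold=2 ship[2->3]=4 ship[1->2]=4 ship[0->1]=2 prod=2 -> inv=[2 4 9 9]
Step 2: demand=2,sold=2 ship[2->3]=4 ship[1->2]=4 ship[0->1]=2 prod=2 -> inv=[2 2 9 11]
Step 3: demand=2,sold=2 ship[2->3]=4 ship[1->2]=2 ship[0->1]=2 prod=2 -> inv=[2 2 7 13]
Step 4: demand=2,sold=2 ship[2->3]=4 ship[1->2]=2 ship[0->1]=2 prod=2 -> inv=[2 2 5 15]
Step 5: demand=2,sold=2 ship[2->3]=4 ship[1->2]=2 ship[0->1]=2 prod=2 -> inv=[2 2 3 17]
Step 6: demand=2,sold=2 ship[2->3]=3 ship[1->2]=2 ship[0->1]=2 prod=2 -> inv=[2 2 2 18]

2 2 2 18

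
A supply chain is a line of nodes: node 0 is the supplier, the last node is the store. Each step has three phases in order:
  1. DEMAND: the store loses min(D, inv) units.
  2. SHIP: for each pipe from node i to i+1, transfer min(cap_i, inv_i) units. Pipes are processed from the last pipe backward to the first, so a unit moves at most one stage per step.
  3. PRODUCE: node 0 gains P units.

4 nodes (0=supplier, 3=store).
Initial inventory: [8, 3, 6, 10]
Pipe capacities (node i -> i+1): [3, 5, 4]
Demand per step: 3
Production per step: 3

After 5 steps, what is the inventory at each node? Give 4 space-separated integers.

Step 1: demand=3,sold=3 ship[2->3]=4 ship[1->2]=3 ship[0->1]=3 prod=3 -> inv=[8 3 5 11]
Step 2: demand=3,sold=3 ship[2->3]=4 ship[1->2]=3 ship[0->1]=3 prod=3 -> inv=[8 3 4 12]
Step 3: demand=3,sold=3 ship[2->3]=4 ship[1->2]=3 ship[0->1]=3 prod=3 -> inv=[8 3 3 13]
Step 4: demand=3,sold=3 ship[2->3]=3 ship[1->2]=3 ship[0->1]=3 prod=3 -> inv=[8 3 3 13]
Step 5: demand=3,sold=3 ship[2->3]=3 ship[1->2]=3 ship[0->1]=3 prod=3 -> inv=[8 3 3 13]

8 3 3 13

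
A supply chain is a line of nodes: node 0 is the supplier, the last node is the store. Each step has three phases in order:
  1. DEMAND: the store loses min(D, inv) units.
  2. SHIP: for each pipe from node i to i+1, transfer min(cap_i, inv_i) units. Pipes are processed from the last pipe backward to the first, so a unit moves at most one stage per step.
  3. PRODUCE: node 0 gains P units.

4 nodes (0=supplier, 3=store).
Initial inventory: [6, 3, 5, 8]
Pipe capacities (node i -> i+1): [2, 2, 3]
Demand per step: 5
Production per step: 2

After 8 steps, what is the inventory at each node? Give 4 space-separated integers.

Step 1: demand=5,sold=5 ship[2->3]=3 ship[1->2]=2 ship[0->1]=2 prod=2 -> inv=[6 3 4 6]
Step 2: demand=5,sold=5 ship[2->3]=3 ship[1->2]=2 ship[0->1]=2 prod=2 -> inv=[6 3 3 4]
Step 3: demand=5,sold=4 ship[2->3]=3 ship[1->2]=2 ship[0->1]=2 prod=2 -> inv=[6 3 2 3]
Step 4: demand=5,sold=3 ship[2->3]=2 ship[1->2]=2 ship[0->1]=2 prod=2 -> inv=[6 3 2 2]
Step 5: demand=5,sold=2 ship[2->3]=2 ship[1->2]=2 ship[0->1]=2 prod=2 -> inv=[6 3 2 2]
Step 6: demand=5,sold=2 ship[2->3]=2 ship[1->2]=2 ship[0->1]=2 prod=2 -> inv=[6 3 2 2]
Step 7: demand=5,sold=2 ship[2->3]=2 ship[1->2]=2 ship[0->1]=2 prod=2 -> inv=[6 3 2 2]
Step 8: demand=5,sold=2 ship[2->3]=2 ship[1->2]=2 ship[0->1]=2 prod=2 -> inv=[6 3 2 2]

6 3 2 2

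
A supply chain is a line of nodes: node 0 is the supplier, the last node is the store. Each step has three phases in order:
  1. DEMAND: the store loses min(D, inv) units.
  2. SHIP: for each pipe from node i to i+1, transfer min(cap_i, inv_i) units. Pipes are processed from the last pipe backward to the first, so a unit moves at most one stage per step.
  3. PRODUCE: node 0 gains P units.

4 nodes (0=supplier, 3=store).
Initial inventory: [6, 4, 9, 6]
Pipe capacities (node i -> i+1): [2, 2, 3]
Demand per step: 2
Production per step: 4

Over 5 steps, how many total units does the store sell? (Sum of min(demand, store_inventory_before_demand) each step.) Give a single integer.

Answer: 10

Derivation:
Step 1: sold=2 (running total=2) -> [8 4 8 7]
Step 2: sold=2 (running total=4) -> [10 4 7 8]
Step 3: sold=2 (running total=6) -> [12 4 6 9]
Step 4: sold=2 (running total=8) -> [14 4 5 10]
Step 5: sold=2 (running total=10) -> [16 4 4 11]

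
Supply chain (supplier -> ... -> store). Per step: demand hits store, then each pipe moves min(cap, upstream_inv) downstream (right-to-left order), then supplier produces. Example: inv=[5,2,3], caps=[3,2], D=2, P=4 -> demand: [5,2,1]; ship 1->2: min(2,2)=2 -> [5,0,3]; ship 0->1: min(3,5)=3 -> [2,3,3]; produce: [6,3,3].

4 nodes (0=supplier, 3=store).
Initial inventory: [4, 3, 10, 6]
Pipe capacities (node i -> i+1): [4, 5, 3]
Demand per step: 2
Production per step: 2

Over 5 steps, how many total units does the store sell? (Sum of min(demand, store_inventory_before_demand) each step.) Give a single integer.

Step 1: sold=2 (running total=2) -> [2 4 10 7]
Step 2: sold=2 (running total=4) -> [2 2 11 8]
Step 3: sold=2 (running total=6) -> [2 2 10 9]
Step 4: sold=2 (running total=8) -> [2 2 9 10]
Step 5: sold=2 (running total=10) -> [2 2 8 11]

Answer: 10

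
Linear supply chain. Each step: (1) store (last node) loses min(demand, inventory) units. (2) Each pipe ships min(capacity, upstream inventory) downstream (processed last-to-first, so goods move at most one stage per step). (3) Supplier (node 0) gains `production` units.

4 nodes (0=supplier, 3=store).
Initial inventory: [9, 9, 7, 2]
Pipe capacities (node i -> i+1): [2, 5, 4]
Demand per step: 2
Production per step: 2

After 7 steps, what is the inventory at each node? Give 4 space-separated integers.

Step 1: demand=2,sold=2 ship[2->3]=4 ship[1->2]=5 ship[0->1]=2 prod=2 -> inv=[9 6 8 4]
Step 2: demand=2,sold=2 ship[2->3]=4 ship[1->2]=5 ship[0->1]=2 prod=2 -> inv=[9 3 9 6]
Step 3: demand=2,sold=2 ship[2->3]=4 ship[1->2]=3 ship[0->1]=2 prod=2 -> inv=[9 2 8 8]
Step 4: demand=2,sold=2 ship[2->3]=4 ship[1->2]=2 ship[0->1]=2 prod=2 -> inv=[9 2 6 10]
Step 5: demand=2,sold=2 ship[2->3]=4 ship[1->2]=2 ship[0->1]=2 prod=2 -> inv=[9 2 4 12]
Step 6: demand=2,sold=2 ship[2->3]=4 ship[1->2]=2 ship[0->1]=2 prod=2 -> inv=[9 2 2 14]
Step 7: demand=2,sold=2 ship[2->3]=2 ship[1->2]=2 ship[0->1]=2 prod=2 -> inv=[9 2 2 14]

9 2 2 14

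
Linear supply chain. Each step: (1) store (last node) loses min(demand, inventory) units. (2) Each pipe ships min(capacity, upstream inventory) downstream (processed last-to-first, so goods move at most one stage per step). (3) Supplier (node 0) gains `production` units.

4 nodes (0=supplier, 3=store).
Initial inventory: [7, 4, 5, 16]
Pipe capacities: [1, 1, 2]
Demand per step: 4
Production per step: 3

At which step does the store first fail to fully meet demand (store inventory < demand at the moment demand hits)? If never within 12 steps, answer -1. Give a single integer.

Step 1: demand=4,sold=4 ship[2->3]=2 ship[1->2]=1 ship[0->1]=1 prod=3 -> [9 4 4 14]
Step 2: demand=4,sold=4 ship[2->3]=2 ship[1->2]=1 ship[0->1]=1 prod=3 -> [11 4 3 12]
Step 3: demand=4,sold=4 ship[2->3]=2 ship[1->2]=1 ship[0->1]=1 prod=3 -> [13 4 2 10]
Step 4: demand=4,sold=4 ship[2->3]=2 ship[1->2]=1 ship[0->1]=1 prod=3 -> [15 4 1 8]
Step 5: demand=4,sold=4 ship[2->3]=1 ship[1->2]=1 ship[0->1]=1 prod=3 -> [17 4 1 5]
Step 6: demand=4,sold=4 ship[2->3]=1 ship[1->2]=1 ship[0->1]=1 prod=3 -> [19 4 1 2]
Step 7: demand=4,sold=2 ship[2->3]=1 ship[1->2]=1 ship[0->1]=1 prod=3 -> [21 4 1 1]
Step 8: demand=4,sold=1 ship[2->3]=1 ship[1->2]=1 ship[0->1]=1 prod=3 -> [23 4 1 1]
Step 9: demand=4,sold=1 ship[2->3]=1 ship[1->2]=1 ship[0->1]=1 prod=3 -> [25 4 1 1]
Step 10: demand=4,sold=1 ship[2->3]=1 ship[1->2]=1 ship[0->1]=1 prod=3 -> [27 4 1 1]
Step 11: demand=4,sold=1 ship[2->3]=1 ship[1->2]=1 ship[0->1]=1 prod=3 -> [29 4 1 1]
Step 12: demand=4,sold=1 ship[2->3]=1 ship[1->2]=1 ship[0->1]=1 prod=3 -> [31 4 1 1]
First stockout at step 7

7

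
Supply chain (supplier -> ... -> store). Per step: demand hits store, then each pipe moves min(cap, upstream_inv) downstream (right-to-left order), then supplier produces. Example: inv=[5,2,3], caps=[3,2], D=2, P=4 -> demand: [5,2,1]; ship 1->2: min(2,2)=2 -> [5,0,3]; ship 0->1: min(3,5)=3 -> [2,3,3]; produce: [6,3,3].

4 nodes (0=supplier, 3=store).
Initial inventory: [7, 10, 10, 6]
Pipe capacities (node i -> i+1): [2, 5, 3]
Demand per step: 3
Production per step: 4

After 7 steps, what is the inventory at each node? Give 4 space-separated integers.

Step 1: demand=3,sold=3 ship[2->3]=3 ship[1->2]=5 ship[0->1]=2 prod=4 -> inv=[9 7 12 6]
Step 2: demand=3,sold=3 ship[2->3]=3 ship[1->2]=5 ship[0->1]=2 prod=4 -> inv=[11 4 14 6]
Step 3: demand=3,sold=3 ship[2->3]=3 ship[1->2]=4 ship[0->1]=2 prod=4 -> inv=[13 2 15 6]
Step 4: demand=3,sold=3 ship[2->3]=3 ship[1->2]=2 ship[0->1]=2 prod=4 -> inv=[15 2 14 6]
Step 5: demand=3,sold=3 ship[2->3]=3 ship[1->2]=2 ship[0->1]=2 prod=4 -> inv=[17 2 13 6]
Step 6: demand=3,sold=3 ship[2->3]=3 ship[1->2]=2 ship[0->1]=2 prod=4 -> inv=[19 2 12 6]
Step 7: demand=3,sold=3 ship[2->3]=3 ship[1->2]=2 ship[0->1]=2 prod=4 -> inv=[21 2 11 6]

21 2 11 6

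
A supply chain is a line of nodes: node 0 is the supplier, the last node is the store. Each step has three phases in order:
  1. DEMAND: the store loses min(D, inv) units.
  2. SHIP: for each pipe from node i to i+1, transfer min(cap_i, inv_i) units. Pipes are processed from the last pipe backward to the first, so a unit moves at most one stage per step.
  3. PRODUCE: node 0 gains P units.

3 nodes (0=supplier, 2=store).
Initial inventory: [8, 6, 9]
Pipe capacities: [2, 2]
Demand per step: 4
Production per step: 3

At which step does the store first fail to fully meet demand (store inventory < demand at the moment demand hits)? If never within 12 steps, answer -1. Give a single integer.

Step 1: demand=4,sold=4 ship[1->2]=2 ship[0->1]=2 prod=3 -> [9 6 7]
Step 2: demand=4,sold=4 ship[1->2]=2 ship[0->1]=2 prod=3 -> [10 6 5]
Step 3: demand=4,sold=4 ship[1->2]=2 ship[0->1]=2 prod=3 -> [11 6 3]
Step 4: demand=4,sold=3 ship[1->2]=2 ship[0->1]=2 prod=3 -> [12 6 2]
Step 5: demand=4,sold=2 ship[1->2]=2 ship[0->1]=2 prod=3 -> [13 6 2]
Step 6: demand=4,sold=2 ship[1->2]=2 ship[0->1]=2 prod=3 -> [14 6 2]
Step 7: demand=4,sold=2 ship[1->2]=2 ship[0->1]=2 prod=3 -> [15 6 2]
Step 8: demand=4,sold=2 ship[1->2]=2 ship[0->1]=2 prod=3 -> [16 6 2]
Step 9: demand=4,sold=2 ship[1->2]=2 ship[0->1]=2 prod=3 -> [17 6 2]
Step 10: demand=4,sold=2 ship[1->2]=2 ship[0->1]=2 prod=3 -> [18 6 2]
Step 11: demand=4,sold=2 ship[1->2]=2 ship[0->1]=2 prod=3 -> [19 6 2]
Step 12: demand=4,sold=2 ship[1->2]=2 ship[0->1]=2 prod=3 -> [20 6 2]
First stockout at step 4

4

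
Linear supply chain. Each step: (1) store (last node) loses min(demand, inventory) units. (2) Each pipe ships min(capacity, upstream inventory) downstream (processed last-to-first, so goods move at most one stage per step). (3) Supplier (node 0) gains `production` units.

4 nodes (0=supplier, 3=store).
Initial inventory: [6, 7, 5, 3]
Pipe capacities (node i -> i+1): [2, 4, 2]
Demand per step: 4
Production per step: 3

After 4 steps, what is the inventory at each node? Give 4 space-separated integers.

Step 1: demand=4,sold=3 ship[2->3]=2 ship[1->2]=4 ship[0->1]=2 prod=3 -> inv=[7 5 7 2]
Step 2: demand=4,sold=2 ship[2->3]=2 ship[1->2]=4 ship[0->1]=2 prod=3 -> inv=[8 3 9 2]
Step 3: demand=4,sold=2 ship[2->3]=2 ship[1->2]=3 ship[0->1]=2 prod=3 -> inv=[9 2 10 2]
Step 4: demand=4,sold=2 ship[2->3]=2 ship[1->2]=2 ship[0->1]=2 prod=3 -> inv=[10 2 10 2]

10 2 10 2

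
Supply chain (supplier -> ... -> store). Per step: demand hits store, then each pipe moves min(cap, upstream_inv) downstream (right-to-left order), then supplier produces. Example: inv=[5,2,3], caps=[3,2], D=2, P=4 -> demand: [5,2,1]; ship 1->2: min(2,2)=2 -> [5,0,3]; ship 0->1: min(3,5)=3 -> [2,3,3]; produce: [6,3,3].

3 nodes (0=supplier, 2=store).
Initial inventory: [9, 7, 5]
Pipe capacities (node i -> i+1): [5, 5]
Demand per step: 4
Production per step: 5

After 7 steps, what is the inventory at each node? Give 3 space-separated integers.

Step 1: demand=4,sold=4 ship[1->2]=5 ship[0->1]=5 prod=5 -> inv=[9 7 6]
Step 2: demand=4,sold=4 ship[1->2]=5 ship[0->1]=5 prod=5 -> inv=[9 7 7]
Step 3: demand=4,sold=4 ship[1->2]=5 ship[0->1]=5 prod=5 -> inv=[9 7 8]
Step 4: demand=4,sold=4 ship[1->2]=5 ship[0->1]=5 prod=5 -> inv=[9 7 9]
Step 5: demand=4,sold=4 ship[1->2]=5 ship[0->1]=5 prod=5 -> inv=[9 7 10]
Step 6: demand=4,sold=4 ship[1->2]=5 ship[0->1]=5 prod=5 -> inv=[9 7 11]
Step 7: demand=4,sold=4 ship[1->2]=5 ship[0->1]=5 prod=5 -> inv=[9 7 12]

9 7 12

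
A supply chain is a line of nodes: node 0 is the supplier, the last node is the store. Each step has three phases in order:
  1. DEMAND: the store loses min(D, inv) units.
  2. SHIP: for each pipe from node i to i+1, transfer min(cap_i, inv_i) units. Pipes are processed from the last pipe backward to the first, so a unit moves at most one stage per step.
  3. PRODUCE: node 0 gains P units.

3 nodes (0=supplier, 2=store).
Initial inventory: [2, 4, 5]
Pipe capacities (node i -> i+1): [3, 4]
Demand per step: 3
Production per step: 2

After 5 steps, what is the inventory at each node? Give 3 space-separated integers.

Step 1: demand=3,sold=3 ship[1->2]=4 ship[0->1]=2 prod=2 -> inv=[2 2 6]
Step 2: demand=3,sold=3 ship[1->2]=2 ship[0->1]=2 prod=2 -> inv=[2 2 5]
Step 3: demand=3,sold=3 ship[1->2]=2 ship[0->1]=2 prod=2 -> inv=[2 2 4]
Step 4: demand=3,sold=3 ship[1->2]=2 ship[0->1]=2 prod=2 -> inv=[2 2 3]
Step 5: demand=3,sold=3 ship[1->2]=2 ship[0->1]=2 prod=2 -> inv=[2 2 2]

2 2 2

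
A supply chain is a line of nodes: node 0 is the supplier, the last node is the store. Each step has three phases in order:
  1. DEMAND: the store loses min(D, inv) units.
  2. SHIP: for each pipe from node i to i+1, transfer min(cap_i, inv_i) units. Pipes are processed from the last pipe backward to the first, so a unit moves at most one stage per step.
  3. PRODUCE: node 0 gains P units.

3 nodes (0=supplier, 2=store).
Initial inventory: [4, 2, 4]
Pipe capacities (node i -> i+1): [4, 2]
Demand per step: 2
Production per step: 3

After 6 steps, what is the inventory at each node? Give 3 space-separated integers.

Step 1: demand=2,sold=2 ship[1->2]=2 ship[0->1]=4 prod=3 -> inv=[3 4 4]
Step 2: demand=2,sold=2 ship[1->2]=2 ship[0->1]=3 prod=3 -> inv=[3 5 4]
Step 3: demand=2,sold=2 ship[1->2]=2 ship[0->1]=3 prod=3 -> inv=[3 6 4]
Step 4: demand=2,sold=2 ship[1->2]=2 ship[0->1]=3 prod=3 -> inv=[3 7 4]
Step 5: demand=2,sold=2 ship[1->2]=2 ship[0->1]=3 prod=3 -> inv=[3 8 4]
Step 6: demand=2,sold=2 ship[1->2]=2 ship[0->1]=3 prod=3 -> inv=[3 9 4]

3 9 4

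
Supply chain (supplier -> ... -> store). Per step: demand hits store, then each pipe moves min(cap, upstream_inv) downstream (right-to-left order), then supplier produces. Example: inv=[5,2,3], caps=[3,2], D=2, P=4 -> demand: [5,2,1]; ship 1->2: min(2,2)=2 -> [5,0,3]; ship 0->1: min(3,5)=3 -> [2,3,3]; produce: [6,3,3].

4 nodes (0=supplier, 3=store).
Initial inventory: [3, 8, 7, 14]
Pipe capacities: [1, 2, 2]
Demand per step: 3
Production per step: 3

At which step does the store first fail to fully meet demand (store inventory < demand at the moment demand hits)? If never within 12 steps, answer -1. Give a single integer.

Step 1: demand=3,sold=3 ship[2->3]=2 ship[1->2]=2 ship[0->1]=1 prod=3 -> [5 7 7 13]
Step 2: demand=3,sold=3 ship[2->3]=2 ship[1->2]=2 ship[0->1]=1 prod=3 -> [7 6 7 12]
Step 3: demand=3,sold=3 ship[2->3]=2 ship[1->2]=2 ship[0->1]=1 prod=3 -> [9 5 7 11]
Step 4: demand=3,sold=3 ship[2->3]=2 ship[1->2]=2 ship[0->1]=1 prod=3 -> [11 4 7 10]
Step 5: demand=3,sold=3 ship[2->3]=2 ship[1->2]=2 ship[0->1]=1 prod=3 -> [13 3 7 9]
Step 6: demand=3,sold=3 ship[2->3]=2 ship[1->2]=2 ship[0->1]=1 prod=3 -> [15 2 7 8]
Step 7: demand=3,sold=3 ship[2->3]=2 ship[1->2]=2 ship[0->1]=1 prod=3 -> [17 1 7 7]
Step 8: demand=3,sold=3 ship[2->3]=2 ship[1->2]=1 ship[0->1]=1 prod=3 -> [19 1 6 6]
Step 9: demand=3,sold=3 ship[2->3]=2 ship[1->2]=1 ship[0->1]=1 prod=3 -> [21 1 5 5]
Step 10: demand=3,sold=3 ship[2->3]=2 ship[1->2]=1 ship[0->1]=1 prod=3 -> [23 1 4 4]
Step 11: demand=3,sold=3 ship[2->3]=2 ship[1->2]=1 ship[0->1]=1 prod=3 -> [25 1 3 3]
Step 12: demand=3,sold=3 ship[2->3]=2 ship[1->2]=1 ship[0->1]=1 prod=3 -> [27 1 2 2]
No stockout in 12 steps

-1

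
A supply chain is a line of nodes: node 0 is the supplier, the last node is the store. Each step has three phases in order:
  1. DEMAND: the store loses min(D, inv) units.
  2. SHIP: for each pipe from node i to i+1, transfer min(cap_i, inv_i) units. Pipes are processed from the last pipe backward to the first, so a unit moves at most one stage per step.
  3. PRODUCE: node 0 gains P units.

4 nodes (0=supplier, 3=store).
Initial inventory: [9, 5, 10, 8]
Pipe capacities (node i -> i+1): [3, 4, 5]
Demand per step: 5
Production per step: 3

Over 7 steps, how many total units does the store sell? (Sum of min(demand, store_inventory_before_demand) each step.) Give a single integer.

Step 1: sold=5 (running total=5) -> [9 4 9 8]
Step 2: sold=5 (running total=10) -> [9 3 8 8]
Step 3: sold=5 (running total=15) -> [9 3 6 8]
Step 4: sold=5 (running total=20) -> [9 3 4 8]
Step 5: sold=5 (running total=25) -> [9 3 3 7]
Step 6: sold=5 (running total=30) -> [9 3 3 5]
Step 7: sold=5 (running total=35) -> [9 3 3 3]

Answer: 35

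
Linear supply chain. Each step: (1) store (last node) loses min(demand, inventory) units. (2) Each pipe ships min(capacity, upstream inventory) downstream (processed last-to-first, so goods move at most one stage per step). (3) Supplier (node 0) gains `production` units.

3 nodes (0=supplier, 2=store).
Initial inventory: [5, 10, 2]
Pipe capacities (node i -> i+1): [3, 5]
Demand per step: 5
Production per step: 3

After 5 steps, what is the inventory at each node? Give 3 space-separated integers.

Step 1: demand=5,sold=2 ship[1->2]=5 ship[0->1]=3 prod=3 -> inv=[5 8 5]
Step 2: demand=5,sold=5 ship[1->2]=5 ship[0->1]=3 prod=3 -> inv=[5 6 5]
Step 3: demand=5,sold=5 ship[1->2]=5 ship[0->1]=3 prod=3 -> inv=[5 4 5]
Step 4: demand=5,sold=5 ship[1->2]=4 ship[0->1]=3 prod=3 -> inv=[5 3 4]
Step 5: demand=5,sold=4 ship[1->2]=3 ship[0->1]=3 prod=3 -> inv=[5 3 3]

5 3 3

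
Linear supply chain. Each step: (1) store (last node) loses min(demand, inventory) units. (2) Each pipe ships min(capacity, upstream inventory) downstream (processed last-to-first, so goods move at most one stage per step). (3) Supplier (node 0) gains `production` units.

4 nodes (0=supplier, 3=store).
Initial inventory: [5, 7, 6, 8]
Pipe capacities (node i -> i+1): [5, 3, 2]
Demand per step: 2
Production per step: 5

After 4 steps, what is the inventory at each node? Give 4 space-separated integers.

Step 1: demand=2,sold=2 ship[2->3]=2 ship[1->2]=3 ship[0->1]=5 prod=5 -> inv=[5 9 7 8]
Step 2: demand=2,sold=2 ship[2->3]=2 ship[1->2]=3 ship[0->1]=5 prod=5 -> inv=[5 11 8 8]
Step 3: demand=2,sold=2 ship[2->3]=2 ship[1->2]=3 ship[0->1]=5 prod=5 -> inv=[5 13 9 8]
Step 4: demand=2,sold=2 ship[2->3]=2 ship[1->2]=3 ship[0->1]=5 prod=5 -> inv=[5 15 10 8]

5 15 10 8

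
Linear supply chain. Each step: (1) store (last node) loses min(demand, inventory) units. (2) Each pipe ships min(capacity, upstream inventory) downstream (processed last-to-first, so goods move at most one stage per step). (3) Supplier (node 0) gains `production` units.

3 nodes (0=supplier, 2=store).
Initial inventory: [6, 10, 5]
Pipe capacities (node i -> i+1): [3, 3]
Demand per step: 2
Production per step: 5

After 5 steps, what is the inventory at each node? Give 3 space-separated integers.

Step 1: demand=2,sold=2 ship[1->2]=3 ship[0->1]=3 prod=5 -> inv=[8 10 6]
Step 2: demand=2,sold=2 ship[1->2]=3 ship[0->1]=3 prod=5 -> inv=[10 10 7]
Step 3: demand=2,sold=2 ship[1->2]=3 ship[0->1]=3 prod=5 -> inv=[12 10 8]
Step 4: demand=2,sold=2 ship[1->2]=3 ship[0->1]=3 prod=5 -> inv=[14 10 9]
Step 5: demand=2,sold=2 ship[1->2]=3 ship[0->1]=3 prod=5 -> inv=[16 10 10]

16 10 10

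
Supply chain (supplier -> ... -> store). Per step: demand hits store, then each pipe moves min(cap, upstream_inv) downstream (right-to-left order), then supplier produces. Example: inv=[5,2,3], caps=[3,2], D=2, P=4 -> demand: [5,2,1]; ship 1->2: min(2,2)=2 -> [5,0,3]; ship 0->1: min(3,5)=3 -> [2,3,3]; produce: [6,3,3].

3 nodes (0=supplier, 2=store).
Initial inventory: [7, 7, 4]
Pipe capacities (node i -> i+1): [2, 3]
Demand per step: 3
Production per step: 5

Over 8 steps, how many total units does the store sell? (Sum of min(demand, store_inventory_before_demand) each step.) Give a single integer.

Step 1: sold=3 (running total=3) -> [10 6 4]
Step 2: sold=3 (running total=6) -> [13 5 4]
Step 3: sold=3 (running total=9) -> [16 4 4]
Step 4: sold=3 (running total=12) -> [19 3 4]
Step 5: sold=3 (running total=15) -> [22 2 4]
Step 6: sold=3 (running total=18) -> [25 2 3]
Step 7: sold=3 (running total=21) -> [28 2 2]
Step 8: sold=2 (running total=23) -> [31 2 2]

Answer: 23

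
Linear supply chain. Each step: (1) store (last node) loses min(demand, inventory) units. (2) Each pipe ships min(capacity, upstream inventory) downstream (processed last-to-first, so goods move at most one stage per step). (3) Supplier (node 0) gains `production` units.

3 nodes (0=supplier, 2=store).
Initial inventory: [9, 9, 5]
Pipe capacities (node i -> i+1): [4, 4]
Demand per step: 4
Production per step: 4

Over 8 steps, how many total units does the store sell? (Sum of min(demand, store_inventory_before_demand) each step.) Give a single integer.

Step 1: sold=4 (running total=4) -> [9 9 5]
Step 2: sold=4 (running total=8) -> [9 9 5]
Step 3: sold=4 (running total=12) -> [9 9 5]
Step 4: sold=4 (running total=16) -> [9 9 5]
Step 5: sold=4 (running total=20) -> [9 9 5]
Step 6: sold=4 (running total=24) -> [9 9 5]
Step 7: sold=4 (running total=28) -> [9 9 5]
Step 8: sold=4 (running total=32) -> [9 9 5]

Answer: 32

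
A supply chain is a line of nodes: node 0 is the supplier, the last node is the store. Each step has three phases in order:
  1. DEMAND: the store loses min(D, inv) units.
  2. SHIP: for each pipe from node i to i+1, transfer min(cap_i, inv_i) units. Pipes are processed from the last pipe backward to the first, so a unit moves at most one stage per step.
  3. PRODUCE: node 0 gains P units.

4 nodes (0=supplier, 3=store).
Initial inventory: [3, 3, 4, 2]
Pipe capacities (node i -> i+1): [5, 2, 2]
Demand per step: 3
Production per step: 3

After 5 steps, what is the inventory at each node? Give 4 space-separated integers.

Step 1: demand=3,sold=2 ship[2->3]=2 ship[1->2]=2 ship[0->1]=3 prod=3 -> inv=[3 4 4 2]
Step 2: demand=3,sold=2 ship[2->3]=2 ship[1->2]=2 ship[0->1]=3 prod=3 -> inv=[3 5 4 2]
Step 3: demand=3,sold=2 ship[2->3]=2 ship[1->2]=2 ship[0->1]=3 prod=3 -> inv=[3 6 4 2]
Step 4: demand=3,sold=2 ship[2->3]=2 ship[1->2]=2 ship[0->1]=3 prod=3 -> inv=[3 7 4 2]
Step 5: demand=3,sold=2 ship[2->3]=2 ship[1->2]=2 ship[0->1]=3 prod=3 -> inv=[3 8 4 2]

3 8 4 2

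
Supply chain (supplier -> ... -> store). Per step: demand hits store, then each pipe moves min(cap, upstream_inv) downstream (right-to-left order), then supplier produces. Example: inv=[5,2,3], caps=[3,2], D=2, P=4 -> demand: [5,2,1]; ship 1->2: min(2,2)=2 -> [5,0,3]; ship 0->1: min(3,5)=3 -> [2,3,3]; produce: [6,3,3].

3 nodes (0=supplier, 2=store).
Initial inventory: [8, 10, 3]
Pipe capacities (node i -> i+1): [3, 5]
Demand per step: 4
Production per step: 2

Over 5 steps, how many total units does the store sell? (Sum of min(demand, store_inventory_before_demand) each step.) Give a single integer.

Answer: 19

Derivation:
Step 1: sold=3 (running total=3) -> [7 8 5]
Step 2: sold=4 (running total=7) -> [6 6 6]
Step 3: sold=4 (running total=11) -> [5 4 7]
Step 4: sold=4 (running total=15) -> [4 3 7]
Step 5: sold=4 (running total=19) -> [3 3 6]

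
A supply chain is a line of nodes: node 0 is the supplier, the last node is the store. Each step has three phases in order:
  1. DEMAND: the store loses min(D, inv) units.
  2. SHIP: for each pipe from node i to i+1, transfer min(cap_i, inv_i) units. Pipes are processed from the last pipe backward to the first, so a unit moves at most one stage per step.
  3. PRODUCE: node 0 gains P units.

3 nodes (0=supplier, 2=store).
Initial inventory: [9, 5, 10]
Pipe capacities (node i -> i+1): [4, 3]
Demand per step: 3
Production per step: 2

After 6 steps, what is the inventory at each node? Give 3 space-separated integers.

Step 1: demand=3,sold=3 ship[1->2]=3 ship[0->1]=4 prod=2 -> inv=[7 6 10]
Step 2: demand=3,sold=3 ship[1->2]=3 ship[0->1]=4 prod=2 -> inv=[5 7 10]
Step 3: demand=3,sold=3 ship[1->2]=3 ship[0->1]=4 prod=2 -> inv=[3 8 10]
Step 4: demand=3,sold=3 ship[1->2]=3 ship[0->1]=3 prod=2 -> inv=[2 8 10]
Step 5: demand=3,sold=3 ship[1->2]=3 ship[0->1]=2 prod=2 -> inv=[2 7 10]
Step 6: demand=3,sold=3 ship[1->2]=3 ship[0->1]=2 prod=2 -> inv=[2 6 10]

2 6 10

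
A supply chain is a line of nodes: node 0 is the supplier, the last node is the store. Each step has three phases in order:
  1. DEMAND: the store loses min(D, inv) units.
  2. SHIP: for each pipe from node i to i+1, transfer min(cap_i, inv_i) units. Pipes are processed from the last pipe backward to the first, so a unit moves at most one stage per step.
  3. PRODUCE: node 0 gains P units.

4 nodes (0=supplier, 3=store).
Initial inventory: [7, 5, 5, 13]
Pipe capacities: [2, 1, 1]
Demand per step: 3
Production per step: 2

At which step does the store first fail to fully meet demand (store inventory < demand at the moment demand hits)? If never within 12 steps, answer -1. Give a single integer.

Step 1: demand=3,sold=3 ship[2->3]=1 ship[1->2]=1 ship[0->1]=2 prod=2 -> [7 6 5 11]
Step 2: demand=3,sold=3 ship[2->3]=1 ship[1->2]=1 ship[0->1]=2 prod=2 -> [7 7 5 9]
Step 3: demand=3,sold=3 ship[2->3]=1 ship[1->2]=1 ship[0->1]=2 prod=2 -> [7 8 5 7]
Step 4: demand=3,sold=3 ship[2->3]=1 ship[1->2]=1 ship[0->1]=2 prod=2 -> [7 9 5 5]
Step 5: demand=3,sold=3 ship[2->3]=1 ship[1->2]=1 ship[0->1]=2 prod=2 -> [7 10 5 3]
Step 6: demand=3,sold=3 ship[2->3]=1 ship[1->2]=1 ship[0->1]=2 prod=2 -> [7 11 5 1]
Step 7: demand=3,sold=1 ship[2->3]=1 ship[1->2]=1 ship[0->1]=2 prod=2 -> [7 12 5 1]
Step 8: demand=3,sold=1 ship[2->3]=1 ship[1->2]=1 ship[0->1]=2 prod=2 -> [7 13 5 1]
Step 9: demand=3,sold=1 ship[2->3]=1 ship[1->2]=1 ship[0->1]=2 prod=2 -> [7 14 5 1]
Step 10: demand=3,sold=1 ship[2->3]=1 ship[1->2]=1 ship[0->1]=2 prod=2 -> [7 15 5 1]
Step 11: demand=3,sold=1 ship[2->3]=1 ship[1->2]=1 ship[0->1]=2 prod=2 -> [7 16 5 1]
Step 12: demand=3,sold=1 ship[2->3]=1 ship[1->2]=1 ship[0->1]=2 prod=2 -> [7 17 5 1]
First stockout at step 7

7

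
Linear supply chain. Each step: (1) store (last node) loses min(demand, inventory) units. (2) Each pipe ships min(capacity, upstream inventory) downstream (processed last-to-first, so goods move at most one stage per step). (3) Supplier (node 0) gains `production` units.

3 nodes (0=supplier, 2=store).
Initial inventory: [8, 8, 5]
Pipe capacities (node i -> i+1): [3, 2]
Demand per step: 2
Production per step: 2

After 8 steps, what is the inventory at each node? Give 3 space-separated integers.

Step 1: demand=2,sold=2 ship[1->2]=2 ship[0->1]=3 prod=2 -> inv=[7 9 5]
Step 2: demand=2,sold=2 ship[1->2]=2 ship[0->1]=3 prod=2 -> inv=[6 10 5]
Step 3: demand=2,sold=2 ship[1->2]=2 ship[0->1]=3 prod=2 -> inv=[5 11 5]
Step 4: demand=2,sold=2 ship[1->2]=2 ship[0->1]=3 prod=2 -> inv=[4 12 5]
Step 5: demand=2,sold=2 ship[1->2]=2 ship[0->1]=3 prod=2 -> inv=[3 13 5]
Step 6: demand=2,sold=2 ship[1->2]=2 ship[0->1]=3 prod=2 -> inv=[2 14 5]
Step 7: demand=2,sold=2 ship[1->2]=2 ship[0->1]=2 prod=2 -> inv=[2 14 5]
Step 8: demand=2,sold=2 ship[1->2]=2 ship[0->1]=2 prod=2 -> inv=[2 14 5]

2 14 5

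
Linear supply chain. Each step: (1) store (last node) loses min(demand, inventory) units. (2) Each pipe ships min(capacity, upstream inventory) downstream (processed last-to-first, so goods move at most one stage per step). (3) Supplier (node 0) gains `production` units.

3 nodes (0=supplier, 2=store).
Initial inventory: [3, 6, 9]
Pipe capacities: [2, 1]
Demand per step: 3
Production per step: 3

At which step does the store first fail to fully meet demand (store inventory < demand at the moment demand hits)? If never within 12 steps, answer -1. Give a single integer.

Step 1: demand=3,sold=3 ship[1->2]=1 ship[0->1]=2 prod=3 -> [4 7 7]
Step 2: demand=3,sold=3 ship[1->2]=1 ship[0->1]=2 prod=3 -> [5 8 5]
Step 3: demand=3,sold=3 ship[1->2]=1 ship[0->1]=2 prod=3 -> [6 9 3]
Step 4: demand=3,sold=3 ship[1->2]=1 ship[0->1]=2 prod=3 -> [7 10 1]
Step 5: demand=3,sold=1 ship[1->2]=1 ship[0->1]=2 prod=3 -> [8 11 1]
Step 6: demand=3,sold=1 ship[1->2]=1 ship[0->1]=2 prod=3 -> [9 12 1]
Step 7: demand=3,sold=1 ship[1->2]=1 ship[0->1]=2 prod=3 -> [10 13 1]
Step 8: demand=3,sold=1 ship[1->2]=1 ship[0->1]=2 prod=3 -> [11 14 1]
Step 9: demand=3,sold=1 ship[1->2]=1 ship[0->1]=2 prod=3 -> [12 15 1]
Step 10: demand=3,sold=1 ship[1->2]=1 ship[0->1]=2 prod=3 -> [13 16 1]
Step 11: demand=3,sold=1 ship[1->2]=1 ship[0->1]=2 prod=3 -> [14 17 1]
Step 12: demand=3,sold=1 ship[1->2]=1 ship[0->1]=2 prod=3 -> [15 18 1]
First stockout at step 5

5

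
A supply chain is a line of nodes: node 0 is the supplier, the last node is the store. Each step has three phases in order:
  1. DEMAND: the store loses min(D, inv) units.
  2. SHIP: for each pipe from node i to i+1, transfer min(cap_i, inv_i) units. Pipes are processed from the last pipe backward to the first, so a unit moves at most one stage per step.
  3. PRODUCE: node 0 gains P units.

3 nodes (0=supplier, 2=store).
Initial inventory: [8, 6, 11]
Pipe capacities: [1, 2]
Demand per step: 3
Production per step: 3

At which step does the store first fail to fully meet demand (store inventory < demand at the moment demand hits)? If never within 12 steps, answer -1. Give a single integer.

Step 1: demand=3,sold=3 ship[1->2]=2 ship[0->1]=1 prod=3 -> [10 5 10]
Step 2: demand=3,sold=3 ship[1->2]=2 ship[0->1]=1 prod=3 -> [12 4 9]
Step 3: demand=3,sold=3 ship[1->2]=2 ship[0->1]=1 prod=3 -> [14 3 8]
Step 4: demand=3,sold=3 ship[1->2]=2 ship[0->1]=1 prod=3 -> [16 2 7]
Step 5: demand=3,sold=3 ship[1->2]=2 ship[0->1]=1 prod=3 -> [18 1 6]
Step 6: demand=3,sold=3 ship[1->2]=1 ship[0->1]=1 prod=3 -> [20 1 4]
Step 7: demand=3,sold=3 ship[1->2]=1 ship[0->1]=1 prod=3 -> [22 1 2]
Step 8: demand=3,sold=2 ship[1->2]=1 ship[0->1]=1 prod=3 -> [24 1 1]
Step 9: demand=3,sold=1 ship[1->2]=1 ship[0->1]=1 prod=3 -> [26 1 1]
Step 10: demand=3,sold=1 ship[1->2]=1 ship[0->1]=1 prod=3 -> [28 1 1]
Step 11: demand=3,sold=1 ship[1->2]=1 ship[0->1]=1 prod=3 -> [30 1 1]
Step 12: demand=3,sold=1 ship[1->2]=1 ship[0->1]=1 prod=3 -> [32 1 1]
First stockout at step 8

8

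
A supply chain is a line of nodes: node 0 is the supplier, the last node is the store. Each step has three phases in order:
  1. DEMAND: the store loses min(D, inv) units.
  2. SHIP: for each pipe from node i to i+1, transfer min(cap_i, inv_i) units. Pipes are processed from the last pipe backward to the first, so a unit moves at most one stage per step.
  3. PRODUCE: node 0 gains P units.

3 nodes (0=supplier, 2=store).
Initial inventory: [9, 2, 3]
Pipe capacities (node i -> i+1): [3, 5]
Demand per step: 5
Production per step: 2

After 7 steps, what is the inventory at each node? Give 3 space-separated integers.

Step 1: demand=5,sold=3 ship[1->2]=2 ship[0->1]=3 prod=2 -> inv=[8 3 2]
Step 2: demand=5,sold=2 ship[1->2]=3 ship[0->1]=3 prod=2 -> inv=[7 3 3]
Step 3: demand=5,sold=3 ship[1->2]=3 ship[0->1]=3 prod=2 -> inv=[6 3 3]
Step 4: demand=5,sold=3 ship[1->2]=3 ship[0->1]=3 prod=2 -> inv=[5 3 3]
Step 5: demand=5,sold=3 ship[1->2]=3 ship[0->1]=3 prod=2 -> inv=[4 3 3]
Step 6: demand=5,sold=3 ship[1->2]=3 ship[0->1]=3 prod=2 -> inv=[3 3 3]
Step 7: demand=5,sold=3 ship[1->2]=3 ship[0->1]=3 prod=2 -> inv=[2 3 3]

2 3 3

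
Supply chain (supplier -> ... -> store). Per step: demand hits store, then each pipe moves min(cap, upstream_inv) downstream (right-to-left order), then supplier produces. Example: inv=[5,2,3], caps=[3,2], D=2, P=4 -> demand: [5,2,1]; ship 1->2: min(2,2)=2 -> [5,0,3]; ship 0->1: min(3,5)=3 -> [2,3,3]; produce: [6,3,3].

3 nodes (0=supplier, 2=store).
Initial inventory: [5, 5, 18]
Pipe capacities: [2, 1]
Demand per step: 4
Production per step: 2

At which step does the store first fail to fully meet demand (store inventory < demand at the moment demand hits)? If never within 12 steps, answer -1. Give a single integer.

Step 1: demand=4,sold=4 ship[1->2]=1 ship[0->1]=2 prod=2 -> [5 6 15]
Step 2: demand=4,sold=4 ship[1->2]=1 ship[0->1]=2 prod=2 -> [5 7 12]
Step 3: demand=4,sold=4 ship[1->2]=1 ship[0->1]=2 prod=2 -> [5 8 9]
Step 4: demand=4,sold=4 ship[1->2]=1 ship[0->1]=2 prod=2 -> [5 9 6]
Step 5: demand=4,sold=4 ship[1->2]=1 ship[0->1]=2 prod=2 -> [5 10 3]
Step 6: demand=4,sold=3 ship[1->2]=1 ship[0->1]=2 prod=2 -> [5 11 1]
Step 7: demand=4,sold=1 ship[1->2]=1 ship[0->1]=2 prod=2 -> [5 12 1]
Step 8: demand=4,sold=1 ship[1->2]=1 ship[0->1]=2 prod=2 -> [5 13 1]
Step 9: demand=4,sold=1 ship[1->2]=1 ship[0->1]=2 prod=2 -> [5 14 1]
Step 10: demand=4,sold=1 ship[1->2]=1 ship[0->1]=2 prod=2 -> [5 15 1]
Step 11: demand=4,sold=1 ship[1->2]=1 ship[0->1]=2 prod=2 -> [5 16 1]
Step 12: demand=4,sold=1 ship[1->2]=1 ship[0->1]=2 prod=2 -> [5 17 1]
First stockout at step 6

6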